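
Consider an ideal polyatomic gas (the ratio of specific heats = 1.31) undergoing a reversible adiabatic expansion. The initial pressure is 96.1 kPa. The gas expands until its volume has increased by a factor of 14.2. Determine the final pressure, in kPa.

P₂ ≈ 2.97 kPa

Adiabatic: P₁V₁^γ = P₂V₂^γ ⇒ P₂ = P₁ (V₁/V₂)^γ.
P₂ = 96.1 × (1/14.2)^(1.31) = 2.973 kPa.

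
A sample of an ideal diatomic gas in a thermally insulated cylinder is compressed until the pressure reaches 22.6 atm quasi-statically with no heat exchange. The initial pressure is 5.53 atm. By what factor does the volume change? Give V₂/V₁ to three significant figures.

V₂/V₁ ≈ 0.366

From PV^γ = const, V₂/V₁ = (P₁/P₂)^(1/γ).
For a diatomic ideal gas γ = 7/5.
V₂/V₁ = (5.53/22.6)^(5/7) = 0.3658.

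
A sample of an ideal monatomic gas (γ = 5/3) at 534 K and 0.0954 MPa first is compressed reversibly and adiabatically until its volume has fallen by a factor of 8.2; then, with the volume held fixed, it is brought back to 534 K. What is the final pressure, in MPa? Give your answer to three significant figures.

P₃ ≈ 0.782 MPa

Adiabatic step (PV^γ = const): P₂ = 0.0954×8.2^(5/3) = 3.181 MPa; T₂ = 534×8.2^(2/3) = 2171 K.
Isochoric: P₃ = P₂(T₃/T₂) = 3.181 × (534/2171) = 0.7823 MPa.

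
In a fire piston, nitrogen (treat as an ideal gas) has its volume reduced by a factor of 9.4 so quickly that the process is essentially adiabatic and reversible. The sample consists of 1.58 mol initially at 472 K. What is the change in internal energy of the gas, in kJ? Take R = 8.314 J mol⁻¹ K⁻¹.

ΔU ≈ 22.5 kJ

Adiabatic: T₁V₁^(γ−1) = T₂V₂^(γ−1) ⇒ T₂ = T₁ (V₁/V₂)^(γ−1).
γ = 7/5 for a diatomic ideal gas, so γ−1 = 2/5.
T₂ = 472 × 9.4^(2/5) = 1157 K.
Q = 0, so ΔU = W_on_gas = nCᵥΔT with Cᵥ = R/(γ−1) = 20.79 J/(mol·K).
ΔU = 1.58 × 20.79 × (1157 − 472) = 22480 J.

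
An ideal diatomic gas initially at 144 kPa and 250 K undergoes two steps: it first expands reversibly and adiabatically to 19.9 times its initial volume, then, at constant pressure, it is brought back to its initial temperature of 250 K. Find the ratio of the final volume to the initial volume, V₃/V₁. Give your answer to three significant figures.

V₃/V₁ ≈ 65.8

For a diatomic ideal gas γ = 7/5.
Adiabatic step: V₂/V₁ = 19.9; T₂ = T₁·(1/19.9)^(2/5) = 75.58 K.
Isobaric step: V₃/V₂ = T₃/T₂ = 250/75.58.
V₃/V₁ = (V₂/V₁)(V₃/V₂) = 19.9 × (250/75.58) = 65.83.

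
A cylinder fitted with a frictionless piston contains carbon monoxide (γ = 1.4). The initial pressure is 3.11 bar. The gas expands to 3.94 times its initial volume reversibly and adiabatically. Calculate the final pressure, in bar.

Adiabatic: P₁V₁^γ = P₂V₂^γ ⇒ P₂ = P₁ (V₁/V₂)^γ.
P₂ = 3.11 × (1/3.94)^(1.4) = 0.4561 bar.

P₂ ≈ 0.456 bar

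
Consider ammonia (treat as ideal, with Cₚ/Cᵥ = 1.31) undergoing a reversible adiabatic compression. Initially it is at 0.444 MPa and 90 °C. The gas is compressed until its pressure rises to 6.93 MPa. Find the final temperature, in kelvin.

T₂ ≈ 696 K

Adiabatic: T₂/T₁ = (P₂/P₁)^((γ−1)/γ).
T₁ = 90 °C = 363.1 K.
T₂ = 363.1 × (6.93/0.444)^(0.237) = 695.8 K.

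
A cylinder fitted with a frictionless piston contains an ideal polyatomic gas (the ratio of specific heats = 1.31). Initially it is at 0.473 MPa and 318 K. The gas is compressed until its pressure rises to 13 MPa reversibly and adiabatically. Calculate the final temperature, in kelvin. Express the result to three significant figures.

Along an adiabat T P^((1−γ)/γ) is constant, so T₂ = T₁ (P₂/P₁)^((γ−1)/γ).
T₂ = 318 × (13/0.473)^(0.237) = 696.6 K.

T₂ ≈ 697 K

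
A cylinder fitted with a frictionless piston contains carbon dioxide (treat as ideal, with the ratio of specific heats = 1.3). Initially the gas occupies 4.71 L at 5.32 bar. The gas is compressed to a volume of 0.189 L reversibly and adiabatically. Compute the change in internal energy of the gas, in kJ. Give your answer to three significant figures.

ΔU ≈ 13.6 kJ

P₂ = P₁(V₁/V₂)^γ = 5.32×(4.71/0.189)^(1.3) = 347.9 bar.
For a reversible adiabat, W_by_gas = (P₁V₁ − P₂V₂)/(γ−1).
W_by = (532000×0.00471 − 3.479×10^7×0.000189) / (0.3) = -13560 J.
Q = 0 ⇒ ΔU = −W_by = 13560 J.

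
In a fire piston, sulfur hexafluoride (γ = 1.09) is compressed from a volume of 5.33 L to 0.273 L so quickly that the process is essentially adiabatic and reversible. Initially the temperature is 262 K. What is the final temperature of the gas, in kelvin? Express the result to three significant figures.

Adiabatic: T₁V₁^(γ−1) = T₂V₂^(γ−1) ⇒ T₂ = T₁ (V₁/V₂)^(γ−1).
T₂ = 262 × (5.33/0.273)^(0.09) = 342.3 K.

T₂ ≈ 342 K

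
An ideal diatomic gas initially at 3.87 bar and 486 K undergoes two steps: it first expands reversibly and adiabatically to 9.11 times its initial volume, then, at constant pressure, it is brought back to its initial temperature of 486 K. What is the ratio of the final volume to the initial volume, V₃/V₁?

V₃/V₁ ≈ 22.0

For a diatomic ideal gas γ = 7/5.
Adiabatic step: V₂/V₁ = 9.11; T₂ = T₁·(1/9.11)^(2/5) = 200.8 K.
Isobaric step: V₃/V₂ = T₃/T₂ = 486/200.8.
V₃/V₁ = (V₂/V₁)(V₃/V₂) = 9.11 × (486/200.8) = 22.05.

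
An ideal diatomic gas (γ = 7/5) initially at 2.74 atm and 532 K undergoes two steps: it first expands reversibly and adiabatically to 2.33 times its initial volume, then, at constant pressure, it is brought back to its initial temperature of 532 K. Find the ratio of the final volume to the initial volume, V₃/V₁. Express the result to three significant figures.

V₃/V₁ ≈ 3.27

Adiabatic step: V₂/V₁ = 2.33; T₂ = T₁·(1/2.33)^(2/5) = 379.3 K.
Isobaric step: V₃/V₂ = T₃/T₂ = 532/379.3.
V₃/V₁ = (V₂/V₁)(V₃/V₂) = 2.33 × (532/379.3) = 3.268.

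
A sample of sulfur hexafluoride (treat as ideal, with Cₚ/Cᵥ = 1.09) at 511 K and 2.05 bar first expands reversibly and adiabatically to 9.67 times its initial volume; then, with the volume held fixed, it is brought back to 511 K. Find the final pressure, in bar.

Adiabatic step (PV^γ = const): P₂ = 2.05×(1/9.67)^(1.09) = 0.1728 bar; T₂ = 511×(1/9.67)^(0.09) = 416.6 K.
Isochoric: P₃ = P₂(T₃/T₂) = 0.1728 × (511/416.6) = 0.212 bar.

P₃ ≈ 0.212 bar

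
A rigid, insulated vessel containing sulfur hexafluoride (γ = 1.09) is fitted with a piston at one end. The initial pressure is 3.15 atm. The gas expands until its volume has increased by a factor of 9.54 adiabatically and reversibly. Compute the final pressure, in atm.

P₂ ≈ 0.270 atm

Since PV^γ is constant along a reversible adiabat, P₂ = P₁ (V₁/V₂)^γ.
P₂ = 3.15 × (1/9.54)^(1.09) = 0.2695 atm.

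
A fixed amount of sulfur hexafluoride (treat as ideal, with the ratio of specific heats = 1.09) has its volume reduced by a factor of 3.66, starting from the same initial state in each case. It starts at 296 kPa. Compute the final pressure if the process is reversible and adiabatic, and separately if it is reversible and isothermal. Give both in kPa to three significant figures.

Isothermal: P₂ = P₁(V₁/V₂) = 296×3.66 = 1083 kPa.
Adiabatic: P₂ = P₁(V₁/V₂)^γ = 296×3.66^(1.09) = 1218 kPa.

adiabatic: 1220 kPa; isothermal: 1080 kPa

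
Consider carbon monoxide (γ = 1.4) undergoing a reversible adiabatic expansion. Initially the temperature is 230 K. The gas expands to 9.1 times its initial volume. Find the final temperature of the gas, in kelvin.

T₂ ≈ 95.1 K

For a reversible adiabat TV^(γ−1) is constant, so T₂ = T₁ (V₁/V₂)^(γ−1).
T₂ = 230 × (1/9.1)^(0.4) = 95.08 K.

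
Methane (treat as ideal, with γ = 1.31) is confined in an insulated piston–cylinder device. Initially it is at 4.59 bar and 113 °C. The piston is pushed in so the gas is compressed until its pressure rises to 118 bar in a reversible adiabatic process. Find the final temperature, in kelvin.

T₂ ≈ 833 K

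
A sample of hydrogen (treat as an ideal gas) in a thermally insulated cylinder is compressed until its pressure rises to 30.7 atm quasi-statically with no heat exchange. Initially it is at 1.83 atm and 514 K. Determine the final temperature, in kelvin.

T₂ ≈ 1150 K

Adiabatic: T₂/T₁ = (P₂/P₁)^((γ−1)/γ).
For a diatomic ideal gas γ = 7/5, so (γ−1)/γ = 2/7.
T₂ = 514 × (30.7/1.83)^(2/7) = 1150 K.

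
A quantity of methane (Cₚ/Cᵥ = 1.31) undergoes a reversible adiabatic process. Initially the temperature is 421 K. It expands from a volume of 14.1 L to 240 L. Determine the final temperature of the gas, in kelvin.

T₂ ≈ 175 K

Adiabatic: T₁V₁^(γ−1) = T₂V₂^(γ−1) ⇒ T₂ = T₁ (V₁/V₂)^(γ−1).
T₂ = 421 × (14.1/240)^(0.31) = 174.9 K.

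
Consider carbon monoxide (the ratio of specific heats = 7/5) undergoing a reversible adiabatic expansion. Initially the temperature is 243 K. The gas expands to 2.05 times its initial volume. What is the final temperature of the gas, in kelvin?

For a reversible adiabat TV^(γ−1) is constant, so T₂ = T₁ (V₁/V₂)^(γ−1).
T₂ = 243 × (1/2.05)^(2/5) = 182.3 K.

T₂ ≈ 182 K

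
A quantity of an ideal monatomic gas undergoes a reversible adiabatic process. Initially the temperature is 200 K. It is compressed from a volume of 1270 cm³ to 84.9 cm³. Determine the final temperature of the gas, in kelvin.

T₂ ≈ 1210 K

For a reversible adiabat TV^(γ−1) is constant, so T₂ = T₁ (V₁/V₂)^(γ−1).
For a monatomic ideal gas γ = 5/3, so γ−1 = 2/3.
T₂ = 200 × (1270/84.9)^(2/3) = 1214 K.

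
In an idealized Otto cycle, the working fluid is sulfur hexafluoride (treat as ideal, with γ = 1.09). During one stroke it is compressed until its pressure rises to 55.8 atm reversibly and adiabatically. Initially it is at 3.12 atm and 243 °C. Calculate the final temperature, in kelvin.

T₂ ≈ 655 K

Along an adiabat T P^((1−γ)/γ) is constant, so T₂ = T₁ (P₂/P₁)^((γ−1)/γ).
T₁ = 243 °C = 516.1 K.
T₂ = 516.1 × (55.8/3.12)^(0.0826) = 654.9 K.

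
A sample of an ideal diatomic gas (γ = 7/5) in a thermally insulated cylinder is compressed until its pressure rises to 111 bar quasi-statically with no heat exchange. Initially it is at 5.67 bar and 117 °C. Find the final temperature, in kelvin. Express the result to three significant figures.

T₂ ≈ 913 K

Adiabatic: T₂/T₁ = (P₂/P₁)^((γ−1)/γ).
T₁ = 117 °C = 390.1 K.
T₂ = 390.1 × (111/5.67)^(2/7) = 912.6 K.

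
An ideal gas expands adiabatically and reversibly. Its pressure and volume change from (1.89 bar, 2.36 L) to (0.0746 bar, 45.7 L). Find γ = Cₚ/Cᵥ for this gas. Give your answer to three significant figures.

PV^γ = const ⇒ γ = ln(P₂/P₁) / ln(V₁/V₂).
γ = ln(0.0746/1.89) / ln(2.36/45.7) = 1.091.

γ ≈ 1.09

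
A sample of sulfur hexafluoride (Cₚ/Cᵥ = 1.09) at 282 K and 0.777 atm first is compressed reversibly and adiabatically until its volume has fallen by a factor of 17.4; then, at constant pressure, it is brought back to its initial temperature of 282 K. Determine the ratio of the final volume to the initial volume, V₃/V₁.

V₃/V₁ ≈ 0.0444

Adiabatic step: V₂/V₁ = 0.05747; T₂ = T₁·17.4^(0.09) = 364.7 K.
Isobaric step: V₃/V₂ = T₃/T₂ = 282/364.7.
V₃/V₁ = (V₂/V₁)(V₃/V₂) = 0.05747 × (282/364.7) = 0.04444.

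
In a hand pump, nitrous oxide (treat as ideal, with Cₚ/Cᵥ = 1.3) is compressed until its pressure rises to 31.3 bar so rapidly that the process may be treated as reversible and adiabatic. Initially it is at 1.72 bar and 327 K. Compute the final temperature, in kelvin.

Adiabatic: T₂/T₁ = (P₂/P₁)^((γ−1)/γ).
T₂ = 327 × (31.3/1.72)^(0.231) = 638.7 K.

T₂ ≈ 639 K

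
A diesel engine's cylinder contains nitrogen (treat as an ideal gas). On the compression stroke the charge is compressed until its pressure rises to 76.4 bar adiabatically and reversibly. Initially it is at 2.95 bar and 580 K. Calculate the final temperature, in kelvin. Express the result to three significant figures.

T₂ ≈ 1470 K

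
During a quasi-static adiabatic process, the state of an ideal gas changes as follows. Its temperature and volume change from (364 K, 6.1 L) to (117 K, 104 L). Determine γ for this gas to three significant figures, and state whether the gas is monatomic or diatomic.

γ ≈ 1.40; diatomic

TV^(γ−1) = const ⇒ γ − 1 = ln(T₂/T₁) / ln(V₁/V₂).
γ = 1 + ln(117/364) / ln(6.1/104) = 1.4.
γ ≈ 1.40 is close to 7/5, so the gas is diatomic.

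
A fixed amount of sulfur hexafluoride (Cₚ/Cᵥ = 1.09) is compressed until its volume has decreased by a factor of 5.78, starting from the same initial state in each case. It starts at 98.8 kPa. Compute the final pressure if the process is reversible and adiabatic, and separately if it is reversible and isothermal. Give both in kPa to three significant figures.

Isothermal: P₂ = P₁(V₁/V₂) = 98.8×5.78 = 571.1 kPa.
Adiabatic: P₂ = P₁(V₁/V₂)^γ = 98.8×5.78^(1.09) = 668.7 kPa.

adiabatic: 669 kPa; isothermal: 571 kPa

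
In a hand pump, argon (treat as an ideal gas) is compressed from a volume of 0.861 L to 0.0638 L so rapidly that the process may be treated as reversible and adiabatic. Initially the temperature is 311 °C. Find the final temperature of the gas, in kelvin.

T₂ ≈ 3310 K

For a reversible adiabat TV^(γ−1) is constant, so T₂ = T₁ (V₁/V₂)^(γ−1).
For a monatomic ideal gas γ = 5/3, so γ−1 = 2/3.
T₁ = 311 °C = 584.1 K.
T₂ = 584.1 × (0.861/0.0638)^(2/3) = 3311 K.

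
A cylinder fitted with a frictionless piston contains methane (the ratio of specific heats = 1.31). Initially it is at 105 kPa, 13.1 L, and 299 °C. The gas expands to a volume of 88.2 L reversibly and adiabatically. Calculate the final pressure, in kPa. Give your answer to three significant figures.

P₂ ≈ 8.63 kPa

Adiabatic: P₁V₁^γ = P₂V₂^γ ⇒ P₂ = P₁ (V₁/V₂)^γ.
P₂ = 105 × (13.1/88.2)^(1.31) = 8.635 kPa.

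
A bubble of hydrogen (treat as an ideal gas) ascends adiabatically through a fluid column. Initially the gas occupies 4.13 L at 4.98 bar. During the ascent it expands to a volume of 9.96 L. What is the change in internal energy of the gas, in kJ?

ΔU ≈ -1.53 kJ

γ = 7/5 for a diatomic ideal gas.
P₂ = P₁(V₁/V₂)^γ = 4.98×(4.13/9.96)^(7/5) = 1.452 bar.
For a reversible adiabat, W_by_gas = (P₁V₁ − P₂V₂)/(γ−1).
W_by = (498000×0.00413 − 145200×0.00996) / (2/5) = 1526 J.
Q = 0 ⇒ ΔU = −W_by = -1526 J.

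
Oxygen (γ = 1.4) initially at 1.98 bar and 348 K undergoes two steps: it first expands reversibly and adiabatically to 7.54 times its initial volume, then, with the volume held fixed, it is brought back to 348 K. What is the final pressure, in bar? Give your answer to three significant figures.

P₃ ≈ 0.263 bar

Adiabatic step (PV^γ = const): P₂ = 1.98×(1/7.54)^(1.4) = 0.117 bar; T₂ = 348×(1/7.54)^(0.4) = 155.1 K.
Isochoric: P₃ = P₂(T₃/T₂) = 0.117 × (348/155.1) = 0.2626 bar.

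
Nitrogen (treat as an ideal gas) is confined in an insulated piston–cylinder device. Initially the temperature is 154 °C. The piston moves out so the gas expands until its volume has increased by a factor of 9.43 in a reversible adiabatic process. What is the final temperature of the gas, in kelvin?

T₂ ≈ 174 K

Adiabatic: T₁V₁^(γ−1) = T₂V₂^(γ−1) ⇒ T₂ = T₁ (V₁/V₂)^(γ−1).
For a diatomic ideal gas γ = 7/5, so γ−1 = 2/5.
T₁ = 154 °C = 427.1 K.
T₂ = 427.1 × (1/9.43)^(2/5) = 174.1 K.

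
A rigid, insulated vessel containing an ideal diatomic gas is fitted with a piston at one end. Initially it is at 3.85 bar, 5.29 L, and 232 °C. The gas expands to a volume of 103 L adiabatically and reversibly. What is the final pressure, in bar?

Adiabatic: P₁V₁^γ = P₂V₂^γ ⇒ P₂ = P₁ (V₁/V₂)^γ.
γ = 7/5 for a diatomic ideal gas.
P₂ = 3.85 × (5.29/103)^(7/5) = 0.0603 bar.

P₂ ≈ 0.0603 bar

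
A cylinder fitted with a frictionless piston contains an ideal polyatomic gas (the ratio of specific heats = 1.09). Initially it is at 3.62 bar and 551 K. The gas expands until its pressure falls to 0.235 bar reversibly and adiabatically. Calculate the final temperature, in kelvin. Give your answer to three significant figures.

T₂ ≈ 440 K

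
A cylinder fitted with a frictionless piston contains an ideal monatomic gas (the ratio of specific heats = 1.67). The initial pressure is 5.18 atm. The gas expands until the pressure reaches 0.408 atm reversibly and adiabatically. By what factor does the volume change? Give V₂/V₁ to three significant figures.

From PV^γ = const, V₂/V₁ = (P₁/P₂)^(1/γ).
V₂/V₁ = (5.18/0.408)^(0.599) = 4.58.

V₂/V₁ ≈ 4.58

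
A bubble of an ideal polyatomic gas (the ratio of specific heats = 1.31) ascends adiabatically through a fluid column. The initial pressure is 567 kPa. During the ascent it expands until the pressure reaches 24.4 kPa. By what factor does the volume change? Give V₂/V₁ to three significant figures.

V₂/V₁ ≈ 11.0

From PV^γ = const, V₂/V₁ = (P₁/P₂)^(1/γ).
V₂/V₁ = (567/24.4)^(0.763) = 11.04.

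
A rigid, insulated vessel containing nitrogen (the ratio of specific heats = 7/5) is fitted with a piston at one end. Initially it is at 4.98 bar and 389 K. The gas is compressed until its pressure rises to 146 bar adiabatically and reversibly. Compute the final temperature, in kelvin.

T₂ ≈ 1020 K

Adiabatic: T₂/T₁ = (P₂/P₁)^((γ−1)/γ).
T₂ = 389 × (146/4.98)^(2/7) = 1021 K.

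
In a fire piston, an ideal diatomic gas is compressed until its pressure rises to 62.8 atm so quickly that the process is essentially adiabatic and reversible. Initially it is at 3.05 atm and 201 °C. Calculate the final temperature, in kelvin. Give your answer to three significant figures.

Adiabatic: T₂/T₁ = (P₂/P₁)^((γ−1)/γ).
For a diatomic ideal gas γ = 7/5, so (γ−1)/γ = 2/7.
T₁ = 201 °C = 474.1 K.
T₂ = 474.1 × (62.8/3.05)^(2/7) = 1125 K.

T₂ ≈ 1130 K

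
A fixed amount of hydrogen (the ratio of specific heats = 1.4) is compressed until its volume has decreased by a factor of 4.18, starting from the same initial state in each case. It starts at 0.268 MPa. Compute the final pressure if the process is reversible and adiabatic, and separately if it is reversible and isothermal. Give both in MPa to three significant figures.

adiabatic: 1.99 MPa; isothermal: 1.12 MPa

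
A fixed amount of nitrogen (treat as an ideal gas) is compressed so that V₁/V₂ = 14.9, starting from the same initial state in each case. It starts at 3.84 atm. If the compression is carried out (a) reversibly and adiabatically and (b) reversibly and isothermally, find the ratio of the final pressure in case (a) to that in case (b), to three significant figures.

P_adiabatic / P_isothermal ≈ 2.95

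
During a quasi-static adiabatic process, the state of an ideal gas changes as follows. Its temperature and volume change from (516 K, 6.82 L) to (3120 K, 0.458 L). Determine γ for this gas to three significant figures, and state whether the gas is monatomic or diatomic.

TV^(γ−1) = const ⇒ γ − 1 = ln(T₂/T₁) / ln(V₁/V₂).
γ = 1 + ln(3120/516) / ln(6.82/0.458) = 1.666.
γ ≈ 1.67 is close to 5/3, so the gas is monatomic.

γ ≈ 1.67; monatomic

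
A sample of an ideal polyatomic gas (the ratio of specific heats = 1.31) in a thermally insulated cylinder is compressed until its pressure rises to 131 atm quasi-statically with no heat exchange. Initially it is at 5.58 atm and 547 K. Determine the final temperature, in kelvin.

T₂ ≈ 1150 K

Adiabatic: T₂/T₁ = (P₂/P₁)^((γ−1)/γ).
T₂ = 547 × (131/5.58)^(0.237) = 1154 K.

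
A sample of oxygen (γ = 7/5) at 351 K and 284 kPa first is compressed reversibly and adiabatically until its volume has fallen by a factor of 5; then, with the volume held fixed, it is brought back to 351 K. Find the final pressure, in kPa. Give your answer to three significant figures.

P₃ ≈ 1420 kPa

Adiabatic step (PV^γ = const): P₂ = 284×5^(7/5) = 2703 kPa; T₂ = 351×5^(2/5) = 668.2 K.
Isochoric: P₃ = P₂(T₃/T₂) = 2703 × (351/668.2) = 1420 kPa.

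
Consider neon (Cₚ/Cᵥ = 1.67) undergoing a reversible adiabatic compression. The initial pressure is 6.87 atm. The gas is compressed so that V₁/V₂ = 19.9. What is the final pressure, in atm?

P₂ ≈ 1010 atm

Adiabatic: P₁V₁^γ = P₂V₂^γ ⇒ P₂ = P₁ (V₁/V₂)^γ.
P₂ = 6.87 × 19.9^(1.67) = 1014 atm.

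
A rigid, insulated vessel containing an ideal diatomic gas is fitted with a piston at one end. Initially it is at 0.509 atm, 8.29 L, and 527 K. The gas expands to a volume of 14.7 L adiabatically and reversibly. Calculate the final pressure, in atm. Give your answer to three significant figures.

P₂ ≈ 0.228 atm

Since PV^γ is constant along a reversible adiabat, P₂ = P₁ (V₁/V₂)^γ.
γ = 7/5 for a diatomic ideal gas.
P₂ = 0.509 × (8.29/14.7)^(7/5) = 0.2283 atm.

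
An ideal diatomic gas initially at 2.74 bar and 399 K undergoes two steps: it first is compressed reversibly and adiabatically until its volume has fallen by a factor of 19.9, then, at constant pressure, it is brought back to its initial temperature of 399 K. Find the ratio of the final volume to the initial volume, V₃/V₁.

V₃/V₁ ≈ 0.0152

For a diatomic ideal gas γ = 7/5.
Adiabatic step: V₂/V₁ = 0.05025; T₂ = T₁·19.9^(2/5) = 1320 K.
Isobaric step: V₃/V₂ = T₃/T₂ = 399/1320.
V₃/V₁ = (V₂/V₁)(V₃/V₂) = 0.05025 × (399/1320) = 0.01519.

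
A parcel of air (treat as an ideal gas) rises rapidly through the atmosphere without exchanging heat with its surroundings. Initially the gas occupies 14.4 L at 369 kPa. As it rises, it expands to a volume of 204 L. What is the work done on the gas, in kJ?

W ≈ -8.68 kJ

γ = 7/5 for a diatomic ideal gas.
P₂ = P₁(V₁/V₂)^γ = 369×(14.4/204)^(7/5) = 9.021 kPa.
For a reversible adiabat, W_by_gas = (P₁V₁ − P₂V₂)/(γ−1).
W_by = (369000×0.0144 − 9021×0.204) / (2/5) = 8683 J.
W_on_gas = −W_by = -8683 J.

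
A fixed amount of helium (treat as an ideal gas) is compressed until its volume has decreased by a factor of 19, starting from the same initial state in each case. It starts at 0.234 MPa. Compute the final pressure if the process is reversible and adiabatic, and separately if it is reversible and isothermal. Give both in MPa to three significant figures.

adiabatic: 31.7 MPa; isothermal: 4.45 MPa

For a monatomic ideal gas γ = 5/3.
Isothermal: P₂ = P₁(V₁/V₂) = 0.234×19 = 4.446 MPa.
Adiabatic: P₂ = P₁(V₁/V₂)^γ = 0.234×19^(5/3) = 31.66 MPa.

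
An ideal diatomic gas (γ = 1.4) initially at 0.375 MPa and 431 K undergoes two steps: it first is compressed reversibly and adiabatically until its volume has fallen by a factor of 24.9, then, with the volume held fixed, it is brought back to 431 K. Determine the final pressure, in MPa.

Adiabatic step (PV^γ = const): P₂ = 0.375×24.9^(1.4) = 33.78 MPa; T₂ = 431×24.9^(0.4) = 1559 K.
Isochoric: P₃ = P₂(T₃/T₂) = 33.78 × (431/1559) = 9.337 MPa.

P₃ ≈ 9.34 MPa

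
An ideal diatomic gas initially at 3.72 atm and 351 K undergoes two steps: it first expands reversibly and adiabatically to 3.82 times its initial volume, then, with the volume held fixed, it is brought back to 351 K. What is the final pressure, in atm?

P₃ ≈ 0.974 atm

For a diatomic ideal gas γ = 7/5.
Adiabatic step (PV^γ = const): P₂ = 3.72×(1/3.82)^(7/5) = 0.5697 atm; T₂ = 351×(1/3.82)^(2/5) = 205.3 K.
Isochoric: P₃ = P₂(T₃/T₂) = 0.5697 × (351/205.3) = 0.9738 atm.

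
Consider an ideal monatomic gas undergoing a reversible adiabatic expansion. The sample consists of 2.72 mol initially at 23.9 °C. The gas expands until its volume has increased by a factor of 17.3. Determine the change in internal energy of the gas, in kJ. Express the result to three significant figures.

ΔU ≈ -8.57 kJ

Adiabatic: T₁V₁^(γ−1) = T₂V₂^(γ−1) ⇒ T₂ = T₁ (V₁/V₂)^(γ−1).
γ = 5/3 for a monatomic ideal gas, so γ−1 = 2/3.
T₁ = 23.9 °C = 297 K.
T₂ = 297 × (1/17.3)^(2/3) = 44.41 K.
Q = 0, so ΔU = W_on_gas = nCᵥΔT with Cᵥ = R/(γ−1) = 12.47 J/(mol·K).
ΔU = 2.72 × 12.47 × (44.41 − 297) = -8570 J.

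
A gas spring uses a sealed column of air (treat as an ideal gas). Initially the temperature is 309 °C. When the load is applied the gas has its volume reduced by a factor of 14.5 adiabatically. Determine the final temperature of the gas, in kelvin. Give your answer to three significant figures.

Adiabatic: T₁V₁^(γ−1) = T₂V₂^(γ−1) ⇒ T₂ = T₁ (V₁/V₂)^(γ−1).
For a diatomic ideal gas γ = 7/5, so γ−1 = 2/5.
T₁ = 309 °C = 582.1 K.
T₂ = 582.1 × 14.5^(2/5) = 1697 K.

T₂ ≈ 1700 K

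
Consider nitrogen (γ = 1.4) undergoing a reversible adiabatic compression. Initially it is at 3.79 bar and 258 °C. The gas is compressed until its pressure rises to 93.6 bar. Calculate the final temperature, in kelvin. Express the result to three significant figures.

T₂ ≈ 1330 K

Along an adiabat T P^((1−γ)/γ) is constant, so T₂ = T₁ (P₂/P₁)^((γ−1)/γ).
T₁ = 258 °C = 531.1 K.
T₂ = 531.1 × (93.6/3.79)^(0.286) = 1328 K.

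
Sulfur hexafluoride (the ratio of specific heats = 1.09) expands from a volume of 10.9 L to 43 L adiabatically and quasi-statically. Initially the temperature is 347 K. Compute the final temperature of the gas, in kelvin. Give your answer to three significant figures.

Adiabatic: T₁V₁^(γ−1) = T₂V₂^(γ−1) ⇒ T₂ = T₁ (V₁/V₂)^(γ−1).
T₂ = 347 × (10.9/43)^(0.09) = 306.7 K.

T₂ ≈ 307 K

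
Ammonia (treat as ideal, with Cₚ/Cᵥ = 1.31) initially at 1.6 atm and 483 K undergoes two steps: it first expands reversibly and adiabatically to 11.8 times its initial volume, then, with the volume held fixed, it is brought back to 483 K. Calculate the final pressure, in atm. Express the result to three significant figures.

Adiabatic step (PV^γ = const): P₂ = 1.6×(1/11.8)^(1.31) = 0.06309 atm; T₂ = 483×(1/11.8)^(0.31) = 224.7 K.
Isochoric: P₃ = P₂(T₃/T₂) = 0.06309 × (483/224.7) = 0.1356 atm.

P₃ ≈ 0.136 atm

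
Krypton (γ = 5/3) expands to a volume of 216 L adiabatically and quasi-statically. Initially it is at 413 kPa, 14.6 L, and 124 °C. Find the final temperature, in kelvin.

T₂ ≈ 65.9 K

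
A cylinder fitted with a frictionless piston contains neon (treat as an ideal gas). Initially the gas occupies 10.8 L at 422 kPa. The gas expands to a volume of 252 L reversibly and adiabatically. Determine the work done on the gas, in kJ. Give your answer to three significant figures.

γ = 5/3 for a monatomic ideal gas.
P₂ = P₁(V₁/V₂)^γ = 422×(10.8/252)^(5/3) = 2.215 kPa.
For a reversible adiabat, W_by_gas = (P₁V₁ − P₂V₂)/(γ−1).
W_by = (422000×0.0108 − 2215×0.252) / (2/3) = 5999 J.
W_on_gas = −W_by = -5999 J.

W ≈ -6.00 kJ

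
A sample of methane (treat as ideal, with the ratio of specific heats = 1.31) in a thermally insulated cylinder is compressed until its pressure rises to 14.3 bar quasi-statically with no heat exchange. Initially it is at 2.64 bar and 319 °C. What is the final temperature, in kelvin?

T₂ ≈ 883 K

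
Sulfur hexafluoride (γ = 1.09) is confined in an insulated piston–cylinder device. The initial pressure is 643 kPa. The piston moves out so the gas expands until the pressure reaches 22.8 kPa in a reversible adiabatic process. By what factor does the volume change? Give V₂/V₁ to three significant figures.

V₂/V₁ ≈ 21.4

From PV^γ = const, V₂/V₁ = (P₁/P₂)^(1/γ).
V₂/V₁ = (643/22.8)^(0.917) = 21.41.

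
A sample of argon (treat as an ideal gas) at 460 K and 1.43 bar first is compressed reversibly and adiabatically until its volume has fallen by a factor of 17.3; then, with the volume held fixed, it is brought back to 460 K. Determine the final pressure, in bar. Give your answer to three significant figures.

For a monatomic ideal gas γ = 5/3.
Adiabatic step (PV^γ = const): P₂ = 1.43×17.3^(5/3) = 165.5 bar; T₂ = 460×17.3^(2/3) = 3077 K.
Isochoric: P₃ = P₂(T₃/T₂) = 165.5 × (460/3077) = 24.74 bar.

P₃ ≈ 24.7 bar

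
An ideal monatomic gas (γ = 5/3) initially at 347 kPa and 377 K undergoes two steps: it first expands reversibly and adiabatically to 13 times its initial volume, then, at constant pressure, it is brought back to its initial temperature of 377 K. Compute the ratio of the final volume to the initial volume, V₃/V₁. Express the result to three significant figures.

Adiabatic step: V₂/V₁ = 13; T₂ = T₁·(1/13)^(2/3) = 68.19 K.
Isobaric step: V₃/V₂ = T₃/T₂ = 377/68.19.
V₃/V₁ = (V₂/V₁)(V₃/V₂) = 13 × (377/68.19) = 71.87.

V₃/V₁ ≈ 71.9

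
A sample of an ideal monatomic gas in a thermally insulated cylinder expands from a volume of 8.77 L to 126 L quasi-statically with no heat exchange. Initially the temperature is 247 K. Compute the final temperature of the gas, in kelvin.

T₂ ≈ 41.8 K

For a reversible adiabat TV^(γ−1) is constant, so T₂ = T₁ (V₁/V₂)^(γ−1).
For a monatomic ideal gas γ = 5/3, so γ−1 = 2/3.
T₂ = 247 × (8.77/126)^(2/3) = 41.79 K.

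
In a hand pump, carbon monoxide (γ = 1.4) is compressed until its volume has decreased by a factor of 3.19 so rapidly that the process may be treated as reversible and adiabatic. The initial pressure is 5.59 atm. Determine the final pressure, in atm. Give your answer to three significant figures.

P₂ ≈ 28.4 atm

Adiabatic: P₁V₁^γ = P₂V₂^γ ⇒ P₂ = P₁ (V₁/V₂)^γ.
P₂ = 5.59 × 3.19^(1.4) = 28.36 atm.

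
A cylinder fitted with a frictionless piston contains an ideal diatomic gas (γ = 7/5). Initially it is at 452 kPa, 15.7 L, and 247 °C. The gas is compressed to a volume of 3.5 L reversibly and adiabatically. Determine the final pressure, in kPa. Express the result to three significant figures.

P₂ ≈ 3700 kPa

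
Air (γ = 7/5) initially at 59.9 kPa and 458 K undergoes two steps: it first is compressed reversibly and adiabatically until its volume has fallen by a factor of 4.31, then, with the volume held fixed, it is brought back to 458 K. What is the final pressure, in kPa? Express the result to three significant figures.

P₃ ≈ 258 kPa

Adiabatic step (PV^γ = const): P₂ = 59.9×4.31^(7/5) = 463.1 kPa; T₂ = 458×4.31^(2/5) = 821.6 K.
Isochoric: P₃ = P₂(T₃/T₂) = 463.1 × (458/821.6) = 258.2 kPa.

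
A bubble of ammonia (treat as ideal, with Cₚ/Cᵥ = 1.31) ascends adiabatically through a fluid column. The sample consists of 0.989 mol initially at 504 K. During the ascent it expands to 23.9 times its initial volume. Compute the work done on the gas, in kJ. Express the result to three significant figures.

W ≈ -8.37 kJ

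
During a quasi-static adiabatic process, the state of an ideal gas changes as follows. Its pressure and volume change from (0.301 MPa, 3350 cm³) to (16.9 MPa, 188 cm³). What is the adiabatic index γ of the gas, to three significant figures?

γ ≈ 1.40

PV^γ = const ⇒ γ = ln(P₂/P₁) / ln(V₁/V₂).
γ = ln(16.9/0.301) / ln(3350/188) = 1.398.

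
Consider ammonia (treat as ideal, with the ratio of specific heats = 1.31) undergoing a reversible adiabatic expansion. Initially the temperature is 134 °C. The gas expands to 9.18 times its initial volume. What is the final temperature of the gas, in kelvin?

T₂ ≈ 205 K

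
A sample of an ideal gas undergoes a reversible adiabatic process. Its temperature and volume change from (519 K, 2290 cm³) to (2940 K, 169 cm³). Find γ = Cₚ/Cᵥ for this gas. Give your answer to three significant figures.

γ ≈ 1.67

TV^(γ−1) = const ⇒ γ − 1 = ln(T₂/T₁) / ln(V₁/V₂).
γ = 1 + ln(2940/519) / ln(2290/169) = 1.665.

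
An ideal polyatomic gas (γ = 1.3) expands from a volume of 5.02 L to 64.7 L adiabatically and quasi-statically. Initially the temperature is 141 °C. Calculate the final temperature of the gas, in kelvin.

T₂ ≈ 192 K

For a reversible adiabat TV^(γ−1) is constant, so T₂ = T₁ (V₁/V₂)^(γ−1).
T₁ = 141 °C = 414.1 K.
T₂ = 414.1 × (5.02/64.7)^(0.3) = 192.4 K.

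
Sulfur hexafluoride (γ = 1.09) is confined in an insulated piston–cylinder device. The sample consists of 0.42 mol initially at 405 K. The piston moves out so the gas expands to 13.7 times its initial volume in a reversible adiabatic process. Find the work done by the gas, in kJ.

W ≈ 3.30 kJ

For a reversible adiabat TV^(γ−1) is constant, so T₂ = T₁ (V₁/V₂)^(γ−1).
T₂ = 405 × (1/13.7)^(0.09) = 320 K.
Q = 0, so ΔU = W_on_gas = nCᵥΔT with Cᵥ = R/(γ−1) = 92.38 J/(mol·K).
ΔU = 0.42 × 92.38 × (320 − 405) = -3298 J.
Work done by the gas = −ΔU = 3298 J.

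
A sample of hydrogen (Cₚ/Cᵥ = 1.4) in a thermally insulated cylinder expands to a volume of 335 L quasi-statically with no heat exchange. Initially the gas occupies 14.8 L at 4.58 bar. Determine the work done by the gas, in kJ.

W ≈ 12.1 kJ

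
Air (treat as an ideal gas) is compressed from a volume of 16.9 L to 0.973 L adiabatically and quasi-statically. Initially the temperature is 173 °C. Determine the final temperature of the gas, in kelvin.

For a reversible adiabat TV^(γ−1) is constant, so T₂ = T₁ (V₁/V₂)^(γ−1).
For a diatomic ideal gas γ = 7/5, so γ−1 = 2/5.
T₁ = 173 °C = 446.1 K.
T₂ = 446.1 × (16.9/0.973)^(2/5) = 1398 K.

T₂ ≈ 1400 K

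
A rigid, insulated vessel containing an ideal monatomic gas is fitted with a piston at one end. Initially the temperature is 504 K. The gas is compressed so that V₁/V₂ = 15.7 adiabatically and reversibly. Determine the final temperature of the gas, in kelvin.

For a reversible adiabat TV^(γ−1) is constant, so T₂ = T₁ (V₁/V₂)^(γ−1).
For a monatomic ideal gas γ = 5/3, so γ−1 = 2/3.
T₂ = 504 × 15.7^(2/3) = 3160 K.

T₂ ≈ 3160 K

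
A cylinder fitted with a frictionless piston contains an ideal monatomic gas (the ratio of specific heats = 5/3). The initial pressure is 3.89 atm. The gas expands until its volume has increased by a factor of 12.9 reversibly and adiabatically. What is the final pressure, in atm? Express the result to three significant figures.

P₂ ≈ 0.0548 atm

Adiabatic: P₁V₁^γ = P₂V₂^γ ⇒ P₂ = P₁ (V₁/V₂)^γ.
P₂ = 3.89 × (1/12.9)^(5/3) = 0.05482 atm.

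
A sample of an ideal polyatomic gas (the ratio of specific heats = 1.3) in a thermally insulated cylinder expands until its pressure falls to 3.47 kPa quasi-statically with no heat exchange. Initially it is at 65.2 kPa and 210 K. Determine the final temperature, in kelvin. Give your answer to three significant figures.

T₂ ≈ 107 K

Along an adiabat T P^((1−γ)/γ) is constant, so T₂ = T₁ (P₂/P₁)^((γ−1)/γ).
T₂ = 210 × (3.47/65.2)^(0.231) = 106.7 K.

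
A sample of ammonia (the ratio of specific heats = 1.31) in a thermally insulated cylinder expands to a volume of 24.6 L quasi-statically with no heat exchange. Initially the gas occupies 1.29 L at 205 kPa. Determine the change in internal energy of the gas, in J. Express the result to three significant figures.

P₂ = P₁(V₁/V₂)^γ = 205×(1.29/24.6)^(1.31) = 4.31 kPa.
For a reversible adiabat, W_by_gas = (P₁V₁ − P₂V₂)/(γ−1).
W_by = (205000×0.00129 − 4310×0.0246) / (0.31) = 511 J.
Q = 0 ⇒ ΔU = −W_by = -511 J.

ΔU ≈ -511 J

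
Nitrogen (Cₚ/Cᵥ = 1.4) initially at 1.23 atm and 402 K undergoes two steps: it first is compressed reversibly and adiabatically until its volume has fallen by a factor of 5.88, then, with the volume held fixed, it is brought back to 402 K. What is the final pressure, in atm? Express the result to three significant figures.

Adiabatic step (PV^γ = const): P₂ = 1.23×5.88^(1.4) = 14.69 atm; T₂ = 402×5.88^(0.4) = 816.5 K.
Isochoric: P₃ = P₂(T₃/T₂) = 14.69 × (402/816.5) = 7.232 atm.

P₃ ≈ 7.23 atm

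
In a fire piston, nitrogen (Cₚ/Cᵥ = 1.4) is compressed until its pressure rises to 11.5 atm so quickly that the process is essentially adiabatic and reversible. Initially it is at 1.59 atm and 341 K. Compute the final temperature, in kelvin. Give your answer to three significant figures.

Adiabatic: T₂/T₁ = (P₂/P₁)^((γ−1)/γ).
T₂ = 341 × (11.5/1.59)^(0.286) = 600.2 K.

T₂ ≈ 600 K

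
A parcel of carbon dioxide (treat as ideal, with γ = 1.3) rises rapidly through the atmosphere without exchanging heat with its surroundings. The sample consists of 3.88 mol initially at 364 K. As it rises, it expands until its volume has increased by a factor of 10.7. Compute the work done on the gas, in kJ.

W ≈ -19.9 kJ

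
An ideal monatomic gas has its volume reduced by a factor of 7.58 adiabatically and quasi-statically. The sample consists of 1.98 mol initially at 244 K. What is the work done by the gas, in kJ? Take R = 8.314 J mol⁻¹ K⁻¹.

W ≈ -17.2 kJ

For a reversible adiabat TV^(γ−1) is constant, so T₂ = T₁ (V₁/V₂)^(γ−1).
γ = 5/3 for a monatomic ideal gas, so γ−1 = 2/3.
T₂ = 244 × 7.58^(2/3) = 941.5 K.
Q = 0, so ΔU = W_on_gas = nCᵥΔT with Cᵥ = R/(γ−1) = 12.47 J/(mol·K).
ΔU = 1.98 × 12.47 × (941.5 − 244) = 17220 J.
Work done by the gas = −ΔU = -17220 J.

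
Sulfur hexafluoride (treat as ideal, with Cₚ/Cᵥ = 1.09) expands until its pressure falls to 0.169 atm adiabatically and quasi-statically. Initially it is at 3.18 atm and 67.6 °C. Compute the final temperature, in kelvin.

Adiabatic: T₂/T₁ = (P₂/P₁)^((γ−1)/γ).
T₁ = 67.6 °C = 340.8 K.
T₂ = 340.8 × (0.169/3.18)^(0.0826) = 267.4 K.

T₂ ≈ 267 K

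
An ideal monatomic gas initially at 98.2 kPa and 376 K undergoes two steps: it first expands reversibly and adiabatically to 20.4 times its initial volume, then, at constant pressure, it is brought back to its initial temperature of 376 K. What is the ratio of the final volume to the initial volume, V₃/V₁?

For a monatomic ideal gas γ = 5/3.
Adiabatic step: V₂/V₁ = 20.4; T₂ = T₁·(1/20.4)^(2/3) = 50.36 K.
Isobaric step: V₃/V₂ = T₃/T₂ = 376/50.36.
V₃/V₁ = (V₂/V₁)(V₃/V₂) = 20.4 × (376/50.36) = 152.3.

V₃/V₁ ≈ 152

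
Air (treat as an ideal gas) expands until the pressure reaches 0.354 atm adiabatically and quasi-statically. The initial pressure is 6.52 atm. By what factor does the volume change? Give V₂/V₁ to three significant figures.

From PV^γ = const, V₂/V₁ = (P₁/P₂)^(1/γ).
For a diatomic ideal gas γ = 7/5.
V₂/V₁ = (6.52/0.354)^(5/7) = 8.012.

V₂/V₁ ≈ 8.01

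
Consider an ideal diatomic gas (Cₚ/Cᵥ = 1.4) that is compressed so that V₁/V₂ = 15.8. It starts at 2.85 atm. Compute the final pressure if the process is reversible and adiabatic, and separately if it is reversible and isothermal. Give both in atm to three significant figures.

adiabatic: 136 atm; isothermal: 45.0 atm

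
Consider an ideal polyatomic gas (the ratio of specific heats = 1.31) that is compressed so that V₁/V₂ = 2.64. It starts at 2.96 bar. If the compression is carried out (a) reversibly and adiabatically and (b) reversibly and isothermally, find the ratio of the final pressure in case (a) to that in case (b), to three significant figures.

P_adiabatic / P_isothermal ≈ 1.35

Isothermal: P_b = P₁(V₁/V₂) = 2.96×2.64.
Adiabatic: P_a = P₁(V₁/V₂)^γ = 2.96×2.64^(1.31).
P_a/P_b = (V₁/V₂)^(γ−1) = 2.64^(0.31) = 1.351.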